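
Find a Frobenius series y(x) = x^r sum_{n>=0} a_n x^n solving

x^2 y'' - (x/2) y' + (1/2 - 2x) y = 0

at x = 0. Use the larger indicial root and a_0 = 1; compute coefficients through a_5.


Write in Frobenius form y'' + (p(x)/x) y' + (q(x)/x^2) y = 0:
  p(x) = -1/2,  q(x) = 1/2 - 2x.
Indicial equation: r(r-1) + (-1/2) r + (1/2) = 0 -> roots r_1 = 1, r_2 = 1/2.
Take r = r_1 = 1. Let y(x) = x^r sum_{n>=0} a_n x^n with a_0 = 1.
Substitute y = x^r sum a_n x^n and match x^{r+n}. The recurrence is
  D(n) a_n - 2 a_{n-1} = 0,  where D(n) = (r+n)(r+n-1) + (-1/2)(r+n) + (1/2).
  a_n = 2 / D(n) * a_{n-1}.
Since the indicial polynomial factors as (r - r_1)(r - r_2), D(n) = (r_1 + n - r_1)(r_1 + n - r_2) = n(n + 1/2).
Evaluating step by step (a_0 = 1):
  n = 1: D(1) = 1(1 + 1/2) = 3/2; numerator = 2(1) = 2; a_1 = (2)/(3/2) = 4/3
  n = 2: D(2) = 2(2 + 1/2) = 5; numerator = 2(4/3) = 8/3; a_2 = (8/3)/(5) = 8/15
  n = 3: D(3) = 3(3 + 1/2) = 21/2; numerator = 2(8/15) = 16/15; a_3 = (16/15)/(21/2) = 32/315
  n = 4: D(4) = 4(4 + 1/2) = 18; numerator = 2(32/315) = 64/315; a_4 = (64/315)/(18) = 32/2835
  n = 5: D(5) = 5(5 + 1/2) = 55/2; numerator = 2(32/2835) = 64/2835; a_5 = (64/2835)/(55/2) = 128/155925

r = 1; a_0 = 1; a_1 = 4/3; a_2 = 8/15; a_3 = 32/315; a_4 = 32/2835; a_5 = 128/155925


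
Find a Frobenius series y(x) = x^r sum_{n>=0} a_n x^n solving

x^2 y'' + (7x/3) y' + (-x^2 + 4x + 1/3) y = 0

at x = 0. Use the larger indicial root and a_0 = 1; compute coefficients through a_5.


Write in Frobenius form y'' + (p(x)/x) y' + (q(x)/x^2) y = 0:
  p(x) = 7/3,  q(x) = -x^2 + 4x + 1/3.
Indicial equation: r(r-1) + (7/3) r + (1/3) = 0 -> roots r_1 = -1/3, r_2 = -1.
Take r = r_1 = -1/3. Let y(x) = x^r sum_{n>=0} a_n x^n with a_0 = 1.
Substitute y = x^r sum a_n x^n and match x^{r+n}. The recurrence is
  D(n) a_n + 4 a_{n-1} - 1 a_{n-2} = 0,  where D(n) = (r+n)(r+n-1) + (7/3)(r+n) + (1/3).
  a_n = [-4 a_{n-1} + 1 a_{n-2}] / D(n).
Since the indicial polynomial factors as (r - r_1)(r - r_2), D(n) = (r_1 + n - r_1)(r_1 + n - r_2) = n(n + 2/3).
Evaluating step by step (a_0 = 1):
  n = 1: D(1) = 1(1 + 2/3) = 5/3; numerator = -4(1) = -4; a_1 = (-4)/(5/3) = -12/5
  n = 2: D(2) = 2(2 + 2/3) = 16/3; numerator = -4(-12/5) + 1(1) = 53/5; a_2 = (53/5)/(16/3) = 159/80
  n = 3: D(3) = 3(3 + 2/3) = 11; numerator = -4(159/80) + 1(-12/5) = -207/20; a_3 = (-207/20)/(11) = -207/220
  n = 4: D(4) = 4(4 + 2/3) = 56/3; numerator = -4(-207/220) + 1(159/80) = 5061/880; a_4 = (5061/880)/(56/3) = 2169/7040
  n = 5: D(5) = 5(5 + 2/3) = 85/3; numerator = -4(2169/7040) + 1(-207/220) = -765/352; a_5 = (-765/352)/(85/3) = -27/352

r = -1/3; a_0 = 1; a_1 = -12/5; a_2 = 159/80; a_3 = -207/220; a_4 = 2169/7040; a_5 = -27/352


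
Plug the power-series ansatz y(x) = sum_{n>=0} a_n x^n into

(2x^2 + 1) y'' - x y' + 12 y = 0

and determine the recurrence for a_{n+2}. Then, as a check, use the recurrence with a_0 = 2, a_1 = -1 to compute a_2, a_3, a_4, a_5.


Substitute y = sum_n a_n x^n.
(1 + 2 x^2) y'' contributes (n+2)(n+1) a_{n+2} + 2 n(n-1) a_n at x^n.
-x y'(x) contributes -n a_n at x^n.
12 y(x) contributes 12 a_n at x^n.
Matching x^n: (n+2)(n+1) a_{n+2} + (2 n(n-1) - n + 12) a_n = 0.
Thus a_{n+2} = (-2 n(n-1) + n - 12) / ((n+1)(n+2)) * a_n.

Check with a_0 = 2, a_1 = -1 (apply the recurrence for n = 0, 1, 2, 3): a_0 = 2, a_1 = -1, a_2 = -12, a_3 = 11/6, a_4 = 14, a_5 = -77/40.

a_(n+2) = (-2 n(n-1) + n - 12) / ((n+1)(n+2)) * a_n; check: a_0 = 2, a_1 = -1, a_2 = -12, a_3 = 11/6, a_4 = 14, a_5 = -77/40


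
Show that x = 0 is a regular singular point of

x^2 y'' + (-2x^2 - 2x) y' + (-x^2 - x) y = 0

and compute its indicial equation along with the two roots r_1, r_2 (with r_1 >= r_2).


Divide by x^2 to reach normal form y'' + P_1(x) y' + P_2(x) y = 0 with P_1(x) = -2 - 2/x and P_2(x) = -1 - 1/x.
x = 0 is a singular point because the y'-coefficient -2 - 2/x has a pole at x = 0 and the y-coefficient -1 - 1/x has a pole at x = 0.
It is a regular singular point because x P_1(x) = p(x) = -2x - 2 and x^2 P_2(x) = q(x) = -x^2 - x are polynomials, hence analytic at x = 0.
p(0) = -2,  q(0) = 0.
Indicial equation: r(r-1) + p(0) r + q(0) = 0, i.e. r^2 + (p(0) - 1) r + q(0) = 0, i.e. r^2 - 3 r = 0.
Discriminant: (-3)^2 - 4(0) = 9, so r = (3 ± 3)/2.
Solving: r_1 = 3, r_2 = 0.

indicial: r^2 - 3 r = 0; roots r_1 = 3, r_2 = 0


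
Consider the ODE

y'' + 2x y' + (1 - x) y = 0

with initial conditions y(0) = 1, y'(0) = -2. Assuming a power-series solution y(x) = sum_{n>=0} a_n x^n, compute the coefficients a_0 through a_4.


Ansatz: y(x) = sum_{n>=0} a_n x^n, so y'(x) = sum_{n>=1} n a_n x^(n-1) and y''(x) = sum_{n>=2} n(n-1) a_n x^(n-2).
Substitute into P(x) y'' + Q(x) y' + R(x) y = 0 with P(x) = 1, Q(x) = 2x, R(x) = 1 - x, and match powers of x.
Initial conditions: a_0 = 1, a_1 = -2.
Setting the coefficient of each power of x to zero and solving order by order (substituting the coefficients already found):
  x^0: 2 a_2 + a_0 = 0  ->  2 a_2 = -a_0 = -1  ->  a_2 = -1/2
  x^1: 6 a_3 + 3 a_1 - a_0 = 0  ->  6 a_3 = -3 a_1 + a_0 = 7  ->  a_3 = 7/6
  x^2: 12 a_4 + 5 a_2 - a_1 = 0  ->  12 a_4 = -5 a_2 + a_1 = 1/2  ->  a_4 = 1/24
Truncated series: y(x) = 1 - 2 x - (1/2) x^2 + (7/6) x^3 + (1/24) x^4 + O(x^5).

a_0 = 1; a_1 = -2; a_2 = -1/2; a_3 = 7/6; a_4 = 1/24


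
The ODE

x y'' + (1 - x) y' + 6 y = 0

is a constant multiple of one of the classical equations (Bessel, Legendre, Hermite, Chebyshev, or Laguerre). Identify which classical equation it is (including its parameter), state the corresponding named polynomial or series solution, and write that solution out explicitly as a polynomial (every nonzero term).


The equation is already in a standard form:  x y'' + (1 - x) y' + 6 y = 0.
This matches the Laguerre equation x y'' + (1 - x) y' + n y = 0 with n = 6; the polynomial solution is L_6(x).
With y = sum_k a_k x^k, matching x^k gives (k+1)k a_{k+1} + (k+1) a_{k+1} - k a_k + n a_k = 0, i.e. (k+1)^2 a_{k+1} = (k - n) a_k = (k - 6) a_k. The right side vanishes at k = 6, so the series terminates at degree 6.
Standard normalization L_n(0) = 1 gives a_0 = 1. Work upward with a_{k+1} = (k - 6) a_k / (k+1)^2:
  a_1 = (0 - 6)(1) / 1^2 = -6/1 = -6
  a_2 = (1 - 6)(-6) / 2^2 = 30/4 = 15/2
  a_3 = (2 - 6)(15/2) / 3^2 = -30/9 = -10/3
  a_4 = (3 - 6)(-10/3) / 4^2 = 10/16 = 5/8
  a_5 = (4 - 6)(5/8) / 5^2 = (-5/4)/25 = -1/20
  a_6 = (5 - 6)(-1/20) / 6^2 = (1/20)/36 = 1/720
Hence L_6(x) = x^6/720 - x^5/20 + 5 x^4/8 - 10 x^3/3 + 15 x^2/2 - 6 x + 1.

L_6(x); series = x^6/720 - x^5/20 + 5 x^4/8 - 10 x^3/3 + 15 x^2/2 - 6 x + 1


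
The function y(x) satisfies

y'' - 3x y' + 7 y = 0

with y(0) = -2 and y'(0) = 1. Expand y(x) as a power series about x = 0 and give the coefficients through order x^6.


Ansatz: y(x) = sum_{n>=0} a_n x^n, so y'(x) = sum_{n>=1} n a_n x^(n-1) and y''(x) = sum_{n>=2} n(n-1) a_n x^(n-2).
Substitute into P(x) y'' + Q(x) y' + R(x) y = 0 with P(x) = 1, Q(x) = -3x, R(x) = 7, and match powers of x.
Initial conditions: a_0 = -2, a_1 = 1.
Setting the coefficient of each power of x to zero and solving order by order (substituting the coefficients already found):
  x^0: 2 a_2 + 7 a_0 = 0  ->  2 a_2 = -7 a_0 = 14  ->  a_2 = 7
  x^1: 6 a_3 + 4 a_1 = 0  ->  6 a_3 = -4 a_1 = -4  ->  a_3 = -2/3
  x^2: 12 a_4 + a_2 = 0  ->  12 a_4 = -a_2 = -7  ->  a_4 = -7/12
  x^3: 20 a_5 - 2 a_3 = 0  ->  20 a_5 = 2 a_3 = -4/3  ->  a_5 = -1/15
  x^4: 30 a_6 - 5 a_4 = 0  ->  30 a_6 = 5 a_4 = -35/12  ->  a_6 = -7/72
Truncated series: y(x) = -2 + x + 7 x^2 - (2/3) x^3 - (7/12) x^4 - (1/15) x^5 - (7/72) x^6 + O(x^7).

a_0 = -2; a_1 = 1; a_2 = 7; a_3 = -2/3; a_4 = -7/12; a_5 = -1/15; a_6 = -7/72


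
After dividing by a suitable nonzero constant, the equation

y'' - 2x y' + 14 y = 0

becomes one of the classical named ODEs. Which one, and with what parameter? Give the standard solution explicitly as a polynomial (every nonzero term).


The equation is already in a standard form:  y'' - 2x y' + 14 y = 0.
This matches the Hermite equation y'' - 2x y' + 2n y = 0 with 2n = 14, so n = 7; the polynomial solution is H_7(x).
With y = sum_k a_k x^k, matching x^k gives (k+2)(k+1) a_{k+2} = 2(k - n) a_k = 2(k - 7) a_k. The right side vanishes at k = 7, so the series with the parity of 7 terminates at degree 7.
Standard normalization: leading coefficient of H_n is 2^n, so a_7 = 2^7 = 128. Work downward with a_k = (k+1)(k+2) a_{k+2} / (2(k - n)):
  a_5 = (6)(7)(128) / (2(5 - 7)) = 5376/(-4) = -1344
  a_3 = (4)(5)(-1344) / (2(3 - 7)) = -26880/(-8) = 3360
  a_1 = (2)(3)(3360) / (2(1 - 7)) = 20160/(-12) = -1680
Hence H_7(x) = 128 x^7 - 1344 x^5 + 3360 x^3 - 1680 x.

H_7(x); series = 128 x^7 - 1344 x^5 + 3360 x^3 - 1680 x


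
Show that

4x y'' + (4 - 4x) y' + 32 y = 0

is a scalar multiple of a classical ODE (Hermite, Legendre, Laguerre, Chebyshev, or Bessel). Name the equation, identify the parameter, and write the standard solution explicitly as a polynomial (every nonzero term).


All three coefficients share the factor 4; dividing through by 4 gives  x y'' + (1 - x) y' + 8 y = 0.
This matches the Laguerre equation x y'' + (1 - x) y' + n y = 0 with n = 8; the polynomial solution is L_8(x).
With y = sum_k a_k x^k, matching x^k gives (k+1)k a_{k+1} + (k+1) a_{k+1} - k a_k + n a_k = 0, i.e. (k+1)^2 a_{k+1} = (k - n) a_k = (k - 8) a_k. The right side vanishes at k = 8, so the series terminates at degree 8.
Standard normalization L_n(0) = 1 gives a_0 = 1. Work upward with a_{k+1} = (k - 8) a_k / (k+1)^2:
  a_1 = (0 - 8)(1) / 1^2 = -8/1 = -8
  a_2 = (1 - 8)(-8) / 2^2 = 56/4 = 14
  a_3 = (2 - 8)(14) / 3^2 = -84/9 = -28/3
  a_4 = (3 - 8)(-28/3) / 4^2 = (140/3)/16 = 35/12
  a_5 = (4 - 8)(35/12) / 5^2 = (-35/3)/25 = -7/15
  a_6 = (5 - 8)(-7/15) / 6^2 = (7/5)/36 = 7/180
  a_7 = (6 - 8)(7/180) / 7^2 = (-7/90)/49 = -1/630
  a_8 = (7 - 8)(-1/630) / 8^2 = (1/630)/64 = 1/40320
Hence L_8(x) = x^8/40320 - x^7/630 + 7 x^6/180 - 7 x^5/15 + 35 x^4/12 - 28 x^3/3 + 14 x^2 - 8 x + 1.

L_8(x); series = x^8/40320 - x^7/630 + 7 x^6/180 - 7 x^5/15 + 35 x^4/12 - 28 x^3/3 + 14 x^2 - 8 x + 1


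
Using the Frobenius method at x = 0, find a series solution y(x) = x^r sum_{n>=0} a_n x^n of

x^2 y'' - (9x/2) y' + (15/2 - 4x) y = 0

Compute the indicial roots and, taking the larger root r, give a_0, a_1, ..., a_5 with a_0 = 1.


Write in Frobenius form y'' + (p(x)/x) y' + (q(x)/x^2) y = 0:
  p(x) = -9/2,  q(x) = 15/2 - 4x.
Indicial equation: r(r-1) + (-9/2) r + (15/2) = 0 -> roots r_1 = 3, r_2 = 5/2.
Take r = r_1 = 3. Let y(x) = x^r sum_{n>=0} a_n x^n with a_0 = 1.
Substitute y = x^r sum a_n x^n and match x^{r+n}. The recurrence is
  D(n) a_n - 4 a_{n-1} = 0,  where D(n) = (r+n)(r+n-1) + (-9/2)(r+n) + (15/2).
  a_n = 4 / D(n) * a_{n-1}.
Since the indicial polynomial factors as (r - r_1)(r - r_2), D(n) = (r_1 + n - r_1)(r_1 + n - r_2) = n(n + 1/2).
Evaluating step by step (a_0 = 1):
  n = 1: D(1) = 1(1 + 1/2) = 3/2; numerator = 4(1) = 4; a_1 = (4)/(3/2) = 8/3
  n = 2: D(2) = 2(2 + 1/2) = 5; numerator = 4(8/3) = 32/3; a_2 = (32/3)/(5) = 32/15
  n = 3: D(3) = 3(3 + 1/2) = 21/2; numerator = 4(32/15) = 128/15; a_3 = (128/15)/(21/2) = 256/315
  n = 4: D(4) = 4(4 + 1/2) = 18; numerator = 4(256/315) = 1024/315; a_4 = (1024/315)/(18) = 512/2835
  n = 5: D(5) = 5(5 + 1/2) = 55/2; numerator = 4(512/2835) = 2048/2835; a_5 = (2048/2835)/(55/2) = 4096/155925

r = 3; a_0 = 1; a_1 = 8/3; a_2 = 32/15; a_3 = 256/315; a_4 = 512/2835; a_5 = 4096/155925


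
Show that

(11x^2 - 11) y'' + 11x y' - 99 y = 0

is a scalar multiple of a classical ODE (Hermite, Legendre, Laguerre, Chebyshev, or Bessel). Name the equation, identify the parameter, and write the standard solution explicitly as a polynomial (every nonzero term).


All three coefficients share the factor -11; dividing through by -11 gives  (1 - x^2) y'' - x y' + 9 y = 0.
This matches the Chebyshev equation (1 - x^2) y'' - x y' + n^2 y = 0 (note the -x y' term, not -2x y') with n^2 = 9, so n = 3; the polynomial solution is T_3(x).
With y = sum_k a_k x^k, matching x^k gives (k+2)(k+1) a_{k+2} = (k^2 - n^2) a_k = (k - 3)(k + 3) a_k. The right side vanishes at k = 3, so the series with the parity of 3 terminates at degree 3.
Standard normalization: leading coefficient of T_n is 2^(n-1), so a_3 = 2^2 = 4. Work downward with a_k = (k+1)(k+2) a_{k+2} / ((k - 3)(k + 3)):
  a_1 = (2)(3)(4) / ((1 - 3)(1 + 3)) = 24/(-8) = -3
Hence T_3(x) = 4 x^3 - 3 x.

T_3(x); series = 4 x^3 - 3 x


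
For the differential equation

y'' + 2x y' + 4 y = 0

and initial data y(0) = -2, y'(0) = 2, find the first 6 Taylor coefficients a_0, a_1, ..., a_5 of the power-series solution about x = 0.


Ansatz: y(x) = sum_{n>=0} a_n x^n, so y'(x) = sum_{n>=1} n a_n x^(n-1) and y''(x) = sum_{n>=2} n(n-1) a_n x^(n-2).
Substitute into P(x) y'' + Q(x) y' + R(x) y = 0 with P(x) = 1, Q(x) = 2x, R(x) = 4, and match powers of x.
Initial conditions: a_0 = -2, a_1 = 2.
Setting the coefficient of each power of x to zero and solving order by order (substituting the coefficients already found):
  x^0: 2 a_2 + 4 a_0 = 0  ->  2 a_2 = -4 a_0 = 8  ->  a_2 = 4
  x^1: 6 a_3 + 6 a_1 = 0  ->  6 a_3 = -6 a_1 = -12  ->  a_3 = -2
  x^2: 12 a_4 + 8 a_2 = 0  ->  12 a_4 = -8 a_2 = -32  ->  a_4 = -8/3
  x^3: 20 a_5 + 10 a_3 = 0  ->  20 a_5 = -10 a_3 = 20  ->  a_5 = 1
Truncated series: y(x) = -2 + 2 x + 4 x^2 - 2 x^3 - (8/3) x^4 + x^5 + O(x^6).

a_0 = -2; a_1 = 2; a_2 = 4; a_3 = -2; a_4 = -8/3; a_5 = 1


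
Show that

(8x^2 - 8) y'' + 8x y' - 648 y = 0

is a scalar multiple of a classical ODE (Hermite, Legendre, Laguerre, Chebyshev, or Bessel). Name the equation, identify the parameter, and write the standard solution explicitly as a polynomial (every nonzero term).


All three coefficients share the factor -8; dividing through by -8 gives  (1 - x^2) y'' - x y' + 81 y = 0.
This matches the Chebyshev equation (1 - x^2) y'' - x y' + n^2 y = 0 (note the -x y' term, not -2x y') with n^2 = 81, so n = 9; the polynomial solution is T_9(x).
With y = sum_k a_k x^k, matching x^k gives (k+2)(k+1) a_{k+2} = (k^2 - n^2) a_k = (k - 9)(k + 9) a_k. The right side vanishes at k = 9, so the series with the parity of 9 terminates at degree 9.
Standard normalization: leading coefficient of T_n is 2^(n-1), so a_9 = 2^8 = 256. Work downward with a_k = (k+1)(k+2) a_{k+2} / ((k - 9)(k + 9)):
  a_7 = (8)(9)(256) / ((7 - 9)(7 + 9)) = 18432/(-32) = -576
  a_5 = (6)(7)(-576) / ((5 - 9)(5 + 9)) = -24192/(-56) = 432
  a_3 = (4)(5)(432) / ((3 - 9)(3 + 9)) = 8640/(-72) = -120
  a_1 = (2)(3)(-120) / ((1 - 9)(1 + 9)) = -720/(-80) = 9
Hence T_9(x) = 256 x^9 - 576 x^7 + 432 x^5 - 120 x^3 + 9 x.

T_9(x); series = 256 x^9 - 576 x^7 + 432 x^5 - 120 x^3 + 9 x


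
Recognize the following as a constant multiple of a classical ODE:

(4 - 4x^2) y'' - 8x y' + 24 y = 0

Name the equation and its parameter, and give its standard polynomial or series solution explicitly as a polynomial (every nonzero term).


All three coefficients share the factor 4; dividing through by 4 gives  (1 - x^2) y'' - 2x y' + 6 y = 0.
This matches the Legendre equation (1 - x^2) y'' - 2x y' + n(n+1) y = 0 (note the -2x y' term) with n(n+1) = 6, so n = 2; the polynomial solution is P_2(x).
With y = sum_k a_k x^k, matching x^k gives (k+2)(k+1) a_{k+2} = [k(k+1) - n(n+1)] a_k = (k - 2)(k + 3) a_k. The right side vanishes at k = 2, so the series with the parity of 2 terminates at degree 2.
Standard normalization (P_n(1) = 1): leading coefficient (2n)!/(2^n (n!)^2) = 24/(4*4) = 3/2, so a_2 = 3/2. Work downward with a_k = (k+1)(k+2) a_{k+2} / ((k - 2)(k + 3)):
  a_0 = (1)(2)(3/2) / ((0 - 2)(0 + 3)) = 3/(-6) = -1/2
Hence P_2(x) = 3 x^2/2 - 1/2.

P_2(x); series = 3 x^2/2 - 1/2


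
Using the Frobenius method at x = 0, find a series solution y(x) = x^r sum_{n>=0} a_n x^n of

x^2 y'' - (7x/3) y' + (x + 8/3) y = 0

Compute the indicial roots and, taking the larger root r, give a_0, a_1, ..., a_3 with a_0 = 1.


Write in Frobenius form y'' + (p(x)/x) y' + (q(x)/x^2) y = 0:
  p(x) = -7/3,  q(x) = x + 8/3.
Indicial equation: r(r-1) + (-7/3) r + (8/3) = 0 -> roots r_1 = 2, r_2 = 4/3.
Take r = r_1 = 2. Let y(x) = x^r sum_{n>=0} a_n x^n with a_0 = 1.
Substitute y = x^r sum a_n x^n and match x^{r+n}. The recurrence is
  D(n) a_n + 1 a_{n-1} = 0,  where D(n) = (r+n)(r+n-1) + (-7/3)(r+n) + (8/3).
  a_n = -1 / D(n) * a_{n-1}.
Since the indicial polynomial factors as (r - r_1)(r - r_2), D(n) = (r_1 + n - r_1)(r_1 + n - r_2) = n(n + 2/3).
Evaluating step by step (a_0 = 1):
  n = 1: D(1) = 1(1 + 2/3) = 5/3; numerator = -1(1) = -1; a_1 = (-1)/(5/3) = -3/5
  n = 2: D(2) = 2(2 + 2/3) = 16/3; numerator = -1(-3/5) = 3/5; a_2 = (3/5)/(16/3) = 9/80
  n = 3: D(3) = 3(3 + 2/3) = 11; numerator = -1(9/80) = -9/80; a_3 = (-9/80)/(11) = -9/880

r = 2; a_0 = 1; a_1 = -3/5; a_2 = 9/80; a_3 = -9/880


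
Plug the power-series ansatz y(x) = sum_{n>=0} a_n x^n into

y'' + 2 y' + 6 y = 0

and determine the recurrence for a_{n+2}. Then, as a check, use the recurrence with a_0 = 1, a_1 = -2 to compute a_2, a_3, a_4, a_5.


Substitute y = sum_n a_n x^n.
y''(x) has coefficient (n+2)(n+1) a_{n+2} at x^n;
2 y'(x) has coefficient 2 (n+1) a_{n+1} at x^n;
6 y(x) has coefficient 6 a_n at x^n.
Matching x^n: (n+2)(n+1) a_{n+2} + 2 (n+1) a_{n+1} + 6 a_n = 0.
Thus a_{n+2} = [-2 (n+1) a_{n+1} - 6 a_n] / ((n+1)(n+2)).

Check with a_0 = 1, a_1 = -2 (apply the recurrence for n = 0, 1, 2, 3): a_0 = 1, a_1 = -2, a_2 = -1, a_3 = 8/3, a_4 = -5/6, a_5 = -7/15.

a_(n+2) = [-2 (n+1) a_(n+1) - 6 a_n] / ((n+1)(n+2)); check: a_0 = 1, a_1 = -2, a_2 = -1, a_3 = 8/3, a_4 = -5/6, a_5 = -7/15


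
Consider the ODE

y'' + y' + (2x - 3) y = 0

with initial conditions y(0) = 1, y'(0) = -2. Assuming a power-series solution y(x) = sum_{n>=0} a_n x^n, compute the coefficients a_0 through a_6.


Ansatz: y(x) = sum_{n>=0} a_n x^n, so y'(x) = sum_{n>=1} n a_n x^(n-1) and y''(x) = sum_{n>=2} n(n-1) a_n x^(n-2).
Substitute into P(x) y'' + Q(x) y' + R(x) y = 0 with P(x) = 1, Q(x) = 1, R(x) = 2x - 3, and match powers of x.
Initial conditions: a_0 = 1, a_1 = -2.
Setting the coefficient of each power of x to zero and solving order by order (substituting the coefficients already found):
  x^0: 2 a_2 + a_1 - 3 a_0 = 0  ->  2 a_2 = -a_1 + 3 a_0 = 5  ->  a_2 = 5/2
  x^1: 6 a_3 + 2 a_2 - 3 a_1 + 2 a_0 = 0  ->  6 a_3 = -2 a_2 + 3 a_1 - 2 a_0 = -13  ->  a_3 = -13/6
  x^2: 12 a_4 + 3 a_3 - 3 a_2 + 2 a_1 = 0  ->  12 a_4 = -3 a_3 + 3 a_2 - 2 a_1 = 18  ->  a_4 = 3/2
  x^3: 20 a_5 + 4 a_4 - 3 a_3 + 2 a_2 = 0  ->  20 a_5 = -4 a_4 + 3 a_3 - 2 a_2 = -35/2  ->  a_5 = -7/8
  x^4: 30 a_6 + 5 a_5 - 3 a_4 + 2 a_3 = 0  ->  30 a_6 = -5 a_5 + 3 a_4 - 2 a_3 = 317/24  ->  a_6 = 317/720
Truncated series: y(x) = 1 - 2 x + (5/2) x^2 - (13/6) x^3 + (3/2) x^4 - (7/8) x^5 + (317/720) x^6 + O(x^7).

a_0 = 1; a_1 = -2; a_2 = 5/2; a_3 = -13/6; a_4 = 3/2; a_5 = -7/8; a_6 = 317/720


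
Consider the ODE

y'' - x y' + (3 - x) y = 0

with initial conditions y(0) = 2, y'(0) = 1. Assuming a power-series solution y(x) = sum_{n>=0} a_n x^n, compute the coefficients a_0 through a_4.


Ansatz: y(x) = sum_{n>=0} a_n x^n, so y'(x) = sum_{n>=1} n a_n x^(n-1) and y''(x) = sum_{n>=2} n(n-1) a_n x^(n-2).
Substitute into P(x) y'' + Q(x) y' + R(x) y = 0 with P(x) = 1, Q(x) = -x, R(x) = 3 - x, and match powers of x.
Initial conditions: a_0 = 2, a_1 = 1.
Setting the coefficient of each power of x to zero and solving order by order (substituting the coefficients already found):
  x^0: 2 a_2 + 3 a_0 = 0  ->  2 a_2 = -3 a_0 = -6  ->  a_2 = -3
  x^1: 6 a_3 + 2 a_1 - a_0 = 0  ->  6 a_3 = -2 a_1 + a_0 = 0  ->  a_3 = 0
  x^2: 12 a_4 + a_2 - a_1 = 0  ->  12 a_4 = -a_2 + a_1 = 4  ->  a_4 = 1/3
Truncated series: y(x) = 2 + x - 3 x^2 + (1/3) x^4 + O(x^5).

a_0 = 2; a_1 = 1; a_2 = -3; a_3 = 0; a_4 = 1/3


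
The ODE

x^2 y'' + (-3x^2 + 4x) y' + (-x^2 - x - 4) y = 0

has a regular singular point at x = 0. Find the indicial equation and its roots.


Divide by x^2 to reach normal form y'' + P_1(x) y' + P_2(x) y = 0 with P_1(x) = -3 + 4/x and P_2(x) = -1 - 1/x - 4/x^2.
x = 0 is a singular point because the y'-coefficient -3 + 4/x has a pole at x = 0 and the y-coefficient -1 - 1/x - 4/x^2 has a pole at x = 0.
It is a regular singular point because x P_1(x) = p(x) = 4 - 3x and x^2 P_2(x) = q(x) = -x^2 - x - 4 are polynomials, hence analytic at x = 0.
p(0) = 4,  q(0) = -4.
Indicial equation: r(r-1) + p(0) r + q(0) = 0, i.e. r^2 + (p(0) - 1) r + q(0) = 0, i.e. r^2 + 3 r - 4 = 0.
Discriminant: (3)^2 - 4(-4) = 25, so r = (-3 ± 5)/2.
Solving: r_1 = 1, r_2 = -4.

indicial: r^2 + 3 r - 4 = 0; roots r_1 = 1, r_2 = -4


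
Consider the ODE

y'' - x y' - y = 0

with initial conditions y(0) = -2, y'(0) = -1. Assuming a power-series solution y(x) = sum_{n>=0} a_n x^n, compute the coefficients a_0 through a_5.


Ansatz: y(x) = sum_{n>=0} a_n x^n, so y'(x) = sum_{n>=1} n a_n x^(n-1) and y''(x) = sum_{n>=2} n(n-1) a_n x^(n-2).
Substitute into P(x) y'' + Q(x) y' + R(x) y = 0 with P(x) = 1, Q(x) = -x, R(x) = -1, and match powers of x.
Initial conditions: a_0 = -2, a_1 = -1.
Setting the coefficient of each power of x to zero and solving order by order (substituting the coefficients already found):
  x^0: 2 a_2 - a_0 = 0  ->  2 a_2 = a_0 = -2  ->  a_2 = -1
  x^1: 6 a_3 - 2 a_1 = 0  ->  6 a_3 = 2 a_1 = -2  ->  a_3 = -1/3
  x^2: 12 a_4 - 3 a_2 = 0  ->  12 a_4 = 3 a_2 = -3  ->  a_4 = -1/4
  x^3: 20 a_5 - 4 a_3 = 0  ->  20 a_5 = 4 a_3 = -4/3  ->  a_5 = -1/15
Truncated series: y(x) = -2 - x - x^2 - (1/3) x^3 - (1/4) x^4 - (1/15) x^5 + O(x^6).

a_0 = -2; a_1 = -1; a_2 = -1; a_3 = -1/3; a_4 = -1/4; a_5 = -1/15


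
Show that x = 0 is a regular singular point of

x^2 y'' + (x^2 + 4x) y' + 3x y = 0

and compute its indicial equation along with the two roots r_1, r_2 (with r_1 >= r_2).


Divide by x^2 to reach normal form y'' + P_1(x) y' + P_2(x) y = 0 with P_1(x) = 1 + 4/x and P_2(x) = 3/x.
x = 0 is a singular point because the y'-coefficient 1 + 4/x has a pole at x = 0 and the y-coefficient 3/x has a pole at x = 0.
It is a regular singular point because x P_1(x) = p(x) = x + 4 and x^2 P_2(x) = q(x) = 3x are polynomials, hence analytic at x = 0.
p(0) = 4,  q(0) = 0.
Indicial equation: r(r-1) + p(0) r + q(0) = 0, i.e. r^2 + (p(0) - 1) r + q(0) = 0, i.e. r^2 + 3 r = 0.
Discriminant: (3)^2 - 4(0) = 9, so r = (-3 ± 3)/2.
Solving: r_1 = 0, r_2 = -3.

indicial: r^2 + 3 r = 0; roots r_1 = 0, r_2 = -3


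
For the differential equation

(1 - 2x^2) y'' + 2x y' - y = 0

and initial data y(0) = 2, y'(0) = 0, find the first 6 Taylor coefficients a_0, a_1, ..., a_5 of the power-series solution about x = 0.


Ansatz: y(x) = sum_{n>=0} a_n x^n, so y'(x) = sum_{n>=1} n a_n x^(n-1) and y''(x) = sum_{n>=2} n(n-1) a_n x^(n-2).
Substitute into P(x) y'' + Q(x) y' + R(x) y = 0 with P(x) = 1 - 2x^2, Q(x) = 2x, R(x) = -1, and match powers of x.
Initial conditions: a_0 = 2, a_1 = 0.
Setting the coefficient of each power of x to zero and solving order by order (substituting the coefficients already found):
  x^0: 2 a_2 - a_0 = 0  ->  2 a_2 = a_0 = 2  ->  a_2 = 1
  x^1: 6 a_3 + a_1 = 0  ->  6 a_3 = -a_1 = 0  ->  a_3 = 0
  x^2: 12 a_4 - a_2 = 0  ->  12 a_4 = a_2 = 1  ->  a_4 = 1/12
  x^3: 20 a_5 - 7 a_3 = 0  ->  20 a_5 = 7 a_3 = 0  ->  a_5 = 0
Truncated series: y(x) = 2 + x^2 + (1/12) x^4 + O(x^6).

a_0 = 2; a_1 = 0; a_2 = 1; a_3 = 0; a_4 = 1/12; a_5 = 0


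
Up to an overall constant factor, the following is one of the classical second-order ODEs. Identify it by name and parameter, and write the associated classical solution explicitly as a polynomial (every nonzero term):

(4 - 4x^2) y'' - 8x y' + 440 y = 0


All three coefficients share the factor 4; dividing through by 4 gives  (1 - x^2) y'' - 2x y' + 110 y = 0.
This matches the Legendre equation (1 - x^2) y'' - 2x y' + n(n+1) y = 0 (note the -2x y' term) with n(n+1) = 110, so n = 10; the polynomial solution is P_10(x).
With y = sum_k a_k x^k, matching x^k gives (k+2)(k+1) a_{k+2} = [k(k+1) - n(n+1)] a_k = (k - 10)(k + 11) a_k. The right side vanishes at k = 10, so the series with the parity of 10 terminates at degree 10.
Standard normalization (P_n(1) = 1): leading coefficient (2n)!/(2^n (n!)^2) = 2432902008176640000/(1024*13168189440000) = 46189/256, so a_10 = 46189/256. Work downward with a_k = (k+1)(k+2) a_{k+2} / ((k - 10)(k + 11)):
  a_8 = (9)(10)(46189/256) / ((8 - 10)(8 + 11)) = (2078505/128)/(-38) = -109395/256
  a_6 = (7)(8)(-109395/256) / ((6 - 10)(6 + 11)) = (-765765/32)/(-68) = 45045/128
  a_4 = (5)(6)(45045/128) / ((4 - 10)(4 + 11)) = (675675/64)/(-90) = -15015/128
  a_2 = (3)(4)(-15015/128) / ((2 - 10)(2 + 11)) = (-45045/32)/(-104) = 3465/256
  a_0 = (1)(2)(3465/256) / ((0 - 10)(0 + 11)) = (3465/128)/(-110) = -63/256
Hence P_10(x) = 46189 x^10/256 - 109395 x^8/256 + 45045 x^6/128 - 15015 x^4/128 + 3465 x^2/256 - 63/256.

P_10(x); series = 46189 x^10/256 - 109395 x^8/256 + 45045 x^6/128 - 15015 x^4/128 + 3465 x^2/256 - 63/256


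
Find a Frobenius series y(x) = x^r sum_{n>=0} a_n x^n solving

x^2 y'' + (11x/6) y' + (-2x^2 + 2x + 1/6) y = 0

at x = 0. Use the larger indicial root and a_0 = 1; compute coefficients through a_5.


Write in Frobenius form y'' + (p(x)/x) y' + (q(x)/x^2) y = 0:
  p(x) = 11/6,  q(x) = -2x^2 + 2x + 1/6.
Indicial equation: r(r-1) + (11/6) r + (1/6) = 0 -> roots r_1 = -1/3, r_2 = -1/2.
Take r = r_1 = -1/3. Let y(x) = x^r sum_{n>=0} a_n x^n with a_0 = 1.
Substitute y = x^r sum a_n x^n and match x^{r+n}. The recurrence is
  D(n) a_n + 2 a_{n-1} - 2 a_{n-2} = 0,  where D(n) = (r+n)(r+n-1) + (11/6)(r+n) + (1/6).
  a_n = [-2 a_{n-1} + 2 a_{n-2}] / D(n).
Since the indicial polynomial factors as (r - r_1)(r - r_2), D(n) = (r_1 + n - r_1)(r_1 + n - r_2) = n(n + 1/6).
Evaluating step by step (a_0 = 1):
  n = 1: D(1) = 1(1 + 1/6) = 7/6; numerator = -2(1) = -2; a_1 = (-2)/(7/6) = -12/7
  n = 2: D(2) = 2(2 + 1/6) = 13/3; numerator = -2(-12/7) + 2(1) = 38/7; a_2 = (38/7)/(13/3) = 114/91
  n = 3: D(3) = 3(3 + 1/6) = 19/2; numerator = -2(114/91) + 2(-12/7) = -540/91; a_3 = (-540/91)/(19/2) = -1080/1729
  n = 4: D(4) = 4(4 + 1/6) = 50/3; numerator = -2(-1080/1729) + 2(114/91) = 6492/1729; a_4 = (6492/1729)/(50/3) = 9738/43225
  n = 5: D(5) = 5(5 + 1/6) = 155/6; numerator = -2(9738/43225) + 2(-1080/1729) = -5652/3325; a_5 = (-5652/3325)/(155/6) = -33912/515375

r = -1/3; a_0 = 1; a_1 = -12/7; a_2 = 114/91; a_3 = -1080/1729; a_4 = 9738/43225; a_5 = -33912/515375


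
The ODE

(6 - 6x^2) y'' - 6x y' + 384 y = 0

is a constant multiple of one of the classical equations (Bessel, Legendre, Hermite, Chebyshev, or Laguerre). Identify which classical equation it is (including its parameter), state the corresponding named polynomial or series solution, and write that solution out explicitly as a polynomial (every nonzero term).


All three coefficients share the factor 6; dividing through by 6 gives  (1 - x^2) y'' - x y' + 64 y = 0.
This matches the Chebyshev equation (1 - x^2) y'' - x y' + n^2 y = 0 (note the -x y' term, not -2x y') with n^2 = 64, so n = 8; the polynomial solution is T_8(x).
With y = sum_k a_k x^k, matching x^k gives (k+2)(k+1) a_{k+2} = (k^2 - n^2) a_k = (k - 8)(k + 8) a_k. The right side vanishes at k = 8, so the series with the parity of 8 terminates at degree 8.
Standard normalization: leading coefficient of T_n is 2^(n-1), so a_8 = 2^7 = 128. Work downward with a_k = (k+1)(k+2) a_{k+2} / ((k - 8)(k + 8)):
  a_6 = (7)(8)(128) / ((6 - 8)(6 + 8)) = 7168/(-28) = -256
  a_4 = (5)(6)(-256) / ((4 - 8)(4 + 8)) = -7680/(-48) = 160
  a_2 = (3)(4)(160) / ((2 - 8)(2 + 8)) = 1920/(-60) = -32
  a_0 = (1)(2)(-32) / ((0 - 8)(0 + 8)) = -64/(-64) = 1
Hence T_8(x) = 128 x^8 - 256 x^6 + 160 x^4 - 32 x^2 + 1.

T_8(x); series = 128 x^8 - 256 x^6 + 160 x^4 - 32 x^2 + 1


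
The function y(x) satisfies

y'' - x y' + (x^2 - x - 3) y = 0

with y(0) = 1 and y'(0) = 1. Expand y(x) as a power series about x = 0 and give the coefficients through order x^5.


Ansatz: y(x) = sum_{n>=0} a_n x^n, so y'(x) = sum_{n>=1} n a_n x^(n-1) and y''(x) = sum_{n>=2} n(n-1) a_n x^(n-2).
Substitute into P(x) y'' + Q(x) y' + R(x) y = 0 with P(x) = 1, Q(x) = -x, R(x) = x^2 - x - 3, and match powers of x.
Initial conditions: a_0 = 1, a_1 = 1.
Setting the coefficient of each power of x to zero and solving order by order (substituting the coefficients already found):
  x^0: 2 a_2 - 3 a_0 = 0  ->  2 a_2 = 3 a_0 = 3  ->  a_2 = 3/2
  x^1: 6 a_3 - 4 a_1 - a_0 = 0  ->  6 a_3 = 4 a_1 + a_0 = 5  ->  a_3 = 5/6
  x^2: 12 a_4 - 5 a_2 - a_1 + a_0 = 0  ->  12 a_4 = 5 a_2 + a_1 - a_0 = 15/2  ->  a_4 = 5/8
  x^3: 20 a_5 - 6 a_3 - a_2 + a_1 = 0  ->  20 a_5 = 6 a_3 + a_2 - a_1 = 11/2  ->  a_5 = 11/40
Truncated series: y(x) = 1 + x + (3/2) x^2 + (5/6) x^3 + (5/8) x^4 + (11/40) x^5 + O(x^6).

a_0 = 1; a_1 = 1; a_2 = 3/2; a_3 = 5/6; a_4 = 5/8; a_5 = 11/40


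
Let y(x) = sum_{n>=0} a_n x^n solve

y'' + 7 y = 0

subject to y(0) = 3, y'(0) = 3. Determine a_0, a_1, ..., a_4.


Ansatz: y(x) = sum_{n>=0} a_n x^n, so y'(x) = sum_{n>=1} n a_n x^(n-1) and y''(x) = sum_{n>=2} n(n-1) a_n x^(n-2).
Substitute into P(x) y'' + Q(x) y' + R(x) y = 0 with P(x) = 1, Q(x) = 0, R(x) = 7, and match powers of x.
Initial conditions: a_0 = 3, a_1 = 3.
Setting the coefficient of each power of x to zero and solving order by order (substituting the coefficients already found):
  x^0: 2 a_2 + 7 a_0 = 0  ->  2 a_2 = -7 a_0 = -21  ->  a_2 = -21/2
  x^1: 6 a_3 + 7 a_1 = 0  ->  6 a_3 = -7 a_1 = -21  ->  a_3 = -7/2
  x^2: 12 a_4 + 7 a_2 = 0  ->  12 a_4 = -7 a_2 = 147/2  ->  a_4 = 49/8
Truncated series: y(x) = 3 + 3 x - (21/2) x^2 - (7/2) x^3 + (49/8) x^4 + O(x^5).

a_0 = 3; a_1 = 3; a_2 = -21/2; a_3 = -7/2; a_4 = 49/8


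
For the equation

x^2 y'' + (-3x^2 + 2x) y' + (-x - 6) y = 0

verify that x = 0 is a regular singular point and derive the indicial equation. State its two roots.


Divide by x^2 to reach normal form y'' + P_1(x) y' + P_2(x) y = 0 with P_1(x) = -3 + 2/x and P_2(x) = -1/x - 6/x^2.
x = 0 is a singular point because the y'-coefficient -3 + 2/x has a pole at x = 0 and the y-coefficient -1/x - 6/x^2 has a pole at x = 0.
It is a regular singular point because x P_1(x) = p(x) = 2 - 3x and x^2 P_2(x) = q(x) = -x - 6 are polynomials, hence analytic at x = 0.
p(0) = 2,  q(0) = -6.
Indicial equation: r(r-1) + p(0) r + q(0) = 0, i.e. r^2 + (p(0) - 1) r + q(0) = 0, i.e. r^2 + 1 r - 6 = 0.
Discriminant: (1)^2 - 4(-6) = 25, so r = (-1 ± 5)/2.
Solving: r_1 = 2, r_2 = -3.

indicial: r^2 + 1 r - 6 = 0; roots r_1 = 2, r_2 = -3


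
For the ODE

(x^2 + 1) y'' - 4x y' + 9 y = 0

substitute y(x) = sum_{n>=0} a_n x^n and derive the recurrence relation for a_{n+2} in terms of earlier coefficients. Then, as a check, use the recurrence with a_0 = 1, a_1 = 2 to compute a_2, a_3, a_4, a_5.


Substitute y = sum_n a_n x^n.
(1 + 1 x^2) y'' contributes (n+2)(n+1) a_{n+2} + n(n-1) a_n at x^n.
-4 x y'(x) contributes -4 n a_n at x^n.
9 y(x) contributes 9 a_n at x^n.
Matching x^n: (n+2)(n+1) a_{n+2} + (n(n-1) - 4 n + 9) a_n = 0.
Thus a_{n+2} = (-n(n-1) + 4 n - 9) / ((n+1)(n+2)) * a_n.

Check with a_0 = 1, a_1 = 2 (apply the recurrence for n = 0, 1, 2, 3): a_0 = 1, a_1 = 2, a_2 = -9/2, a_3 = -5/3, a_4 = 9/8, a_5 = 1/4.

a_(n+2) = (-n(n-1) + 4 n - 9) / ((n+1)(n+2)) * a_n; check: a_0 = 1, a_1 = 2, a_2 = -9/2, a_3 = -5/3, a_4 = 9/8, a_5 = 1/4


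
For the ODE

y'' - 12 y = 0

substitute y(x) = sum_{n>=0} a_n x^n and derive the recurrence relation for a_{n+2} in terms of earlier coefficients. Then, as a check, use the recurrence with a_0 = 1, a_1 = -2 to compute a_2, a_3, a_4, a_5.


Substitute y = sum_n a_n x^n into y'' + (const) y = 0.
y''(x) = sum_{n>=0} (n+2)(n+1) a_{n+2} x^n.
The ODE becomes sum_n [(n+2)(n+1) a_{n+2} - 12 a_n] x^n = 0.
Setting each coefficient to zero gives the recurrence:
  (n+2)(n+1) a_{n+2} - 12 a_n = 0,
  a_{n+2} = 12 / ((n+1)(n+2)) a_n.

Check with a_0 = 1, a_1 = -2 (apply the recurrence for n = 0, 1, 2, 3): a_0 = 1, a_1 = -2, a_2 = 6, a_3 = -4, a_4 = 6, a_5 = -12/5.

a_{n+2} = 12/((n+1)(n+2)) * a_n; check: a_0 = 1, a_1 = -2, a_2 = 6, a_3 = -4, a_4 = 6, a_5 = -12/5


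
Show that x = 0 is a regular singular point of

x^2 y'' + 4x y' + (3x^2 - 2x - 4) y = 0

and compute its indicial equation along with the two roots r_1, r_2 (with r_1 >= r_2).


Divide by x^2 to reach normal form y'' + P_1(x) y' + P_2(x) y = 0 with P_1(x) = 4/x and P_2(x) = 3 - 2/x - 4/x^2.
x = 0 is a singular point because the y'-coefficient 4/x has a pole at x = 0 and the y-coefficient 3 - 2/x - 4/x^2 has a pole at x = 0.
It is a regular singular point because x P_1(x) = p(x) = 4 and x^2 P_2(x) = q(x) = 3x^2 - 2x - 4 are polynomials, hence analytic at x = 0.
p(0) = 4,  q(0) = -4.
Indicial equation: r(r-1) + p(0) r + q(0) = 0, i.e. r^2 + (p(0) - 1) r + q(0) = 0, i.e. r^2 + 3 r - 4 = 0.
Discriminant: (3)^2 - 4(-4) = 25, so r = (-3 ± 5)/2.
Solving: r_1 = 1, r_2 = -4.

indicial: r^2 + 3 r - 4 = 0; roots r_1 = 1, r_2 = -4


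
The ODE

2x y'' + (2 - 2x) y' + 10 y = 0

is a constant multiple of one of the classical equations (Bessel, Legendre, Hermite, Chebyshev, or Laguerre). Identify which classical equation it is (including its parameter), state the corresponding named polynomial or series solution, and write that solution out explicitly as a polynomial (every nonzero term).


All three coefficients share the factor 2; dividing through by 2 gives  x y'' + (1 - x) y' + 5 y = 0.
This matches the Laguerre equation x y'' + (1 - x) y' + n y = 0 with n = 5; the polynomial solution is L_5(x).
With y = sum_k a_k x^k, matching x^k gives (k+1)k a_{k+1} + (k+1) a_{k+1} - k a_k + n a_k = 0, i.e. (k+1)^2 a_{k+1} = (k - n) a_k = (k - 5) a_k. The right side vanishes at k = 5, so the series terminates at degree 5.
Standard normalization L_n(0) = 1 gives a_0 = 1. Work upward with a_{k+1} = (k - 5) a_k / (k+1)^2:
  a_1 = (0 - 5)(1) / 1^2 = -5/1 = -5
  a_2 = (1 - 5)(-5) / 2^2 = 20/4 = 5
  a_3 = (2 - 5)(5) / 3^2 = -15/9 = -5/3
  a_4 = (3 - 5)(-5/3) / 4^2 = (10/3)/16 = 5/24
  a_5 = (4 - 5)(5/24) / 5^2 = (-5/24)/25 = -1/120
Hence L_5(x) = -x^5/120 + 5 x^4/24 - 5 x^3/3 + 5 x^2 - 5 x + 1.

L_5(x); series = -x^5/120 + 5 x^4/24 - 5 x^3/3 + 5 x^2 - 5 x + 1


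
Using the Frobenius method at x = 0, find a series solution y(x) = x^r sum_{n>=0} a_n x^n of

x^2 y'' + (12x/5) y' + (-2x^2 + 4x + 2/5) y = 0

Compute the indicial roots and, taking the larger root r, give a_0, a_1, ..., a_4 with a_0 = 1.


Write in Frobenius form y'' + (p(x)/x) y' + (q(x)/x^2) y = 0:
  p(x) = 12/5,  q(x) = -2x^2 + 4x + 2/5.
Indicial equation: r(r-1) + (12/5) r + (2/5) = 0 -> roots r_1 = -2/5, r_2 = -1.
Take r = r_1 = -2/5. Let y(x) = x^r sum_{n>=0} a_n x^n with a_0 = 1.
Substitute y = x^r sum a_n x^n and match x^{r+n}. The recurrence is
  D(n) a_n + 4 a_{n-1} - 2 a_{n-2} = 0,  where D(n) = (r+n)(r+n-1) + (12/5)(r+n) + (2/5).
  a_n = [-4 a_{n-1} + 2 a_{n-2}] / D(n).
Since the indicial polynomial factors as (r - r_1)(r - r_2), D(n) = (r_1 + n - r_1)(r_1 + n - r_2) = n(n + 3/5).
Evaluating step by step (a_0 = 1):
  n = 1: D(1) = 1(1 + 3/5) = 8/5; numerator = -4(1) = -4; a_1 = (-4)/(8/5) = -5/2
  n = 2: D(2) = 2(2 + 3/5) = 26/5; numerator = -4(-5/2) + 2(1) = 12; a_2 = (12)/(26/5) = 30/13
  n = 3: D(3) = 3(3 + 3/5) = 54/5; numerator = -4(30/13) + 2(-5/2) = -185/13; a_3 = (-185/13)/(54/5) = -925/702
  n = 4: D(4) = 4(4 + 3/5) = 92/5; numerator = -4(-925/702) + 2(30/13) = 3470/351; a_4 = (3470/351)/(92/5) = 8675/16146

r = -2/5; a_0 = 1; a_1 = -5/2; a_2 = 30/13; a_3 = -925/702; a_4 = 8675/16146


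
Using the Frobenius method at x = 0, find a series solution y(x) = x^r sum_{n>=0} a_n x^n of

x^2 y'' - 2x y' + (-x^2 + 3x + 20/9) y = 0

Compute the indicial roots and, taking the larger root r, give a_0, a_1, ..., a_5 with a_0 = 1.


Write in Frobenius form y'' + (p(x)/x) y' + (q(x)/x^2) y = 0:
  p(x) = -2,  q(x) = -x^2 + 3x + 20/9.
Indicial equation: r(r-1) + (-2) r + (20/9) = 0 -> roots r_1 = 5/3, r_2 = 4/3.
Take r = r_1 = 5/3. Let y(x) = x^r sum_{n>=0} a_n x^n with a_0 = 1.
Substitute y = x^r sum a_n x^n and match x^{r+n}. The recurrence is
  D(n) a_n + 3 a_{n-1} - 1 a_{n-2} = 0,  where D(n) = (r+n)(r+n-1) + (-2)(r+n) + (20/9).
  a_n = [-3 a_{n-1} + 1 a_{n-2}] / D(n).
Since the indicial polynomial factors as (r - r_1)(r - r_2), D(n) = (r_1 + n - r_1)(r_1 + n - r_2) = n(n + 1/3).
Evaluating step by step (a_0 = 1):
  n = 1: D(1) = 1(1 + 1/3) = 4/3; numerator = -3(1) = -3; a_1 = (-3)/(4/3) = -9/4
  n = 2: D(2) = 2(2 + 1/3) = 14/3; numerator = -3(-9/4) + 1(1) = 31/4; a_2 = (31/4)/(14/3) = 93/56
  n = 3: D(3) = 3(3 + 1/3) = 10; numerator = -3(93/56) + 1(-9/4) = -405/56; a_3 = (-405/56)/(10) = -81/112
  n = 4: D(4) = 4(4 + 1/3) = 52/3; numerator = -3(-81/112) + 1(93/56) = 429/112; a_4 = (429/112)/(52/3) = 99/448
  n = 5: D(5) = 5(5 + 1/3) = 80/3; numerator = -3(99/448) + 1(-81/112) = -621/448; a_5 = (-621/448)/(80/3) = -1863/35840

r = 5/3; a_0 = 1; a_1 = -9/4; a_2 = 93/56; a_3 = -81/112; a_4 = 99/448; a_5 = -1863/35840


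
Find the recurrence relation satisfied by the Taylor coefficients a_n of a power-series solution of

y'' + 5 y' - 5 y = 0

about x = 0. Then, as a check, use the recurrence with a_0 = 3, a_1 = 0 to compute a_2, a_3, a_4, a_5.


Substitute y = sum_n a_n x^n.
y''(x) has coefficient (n+2)(n+1) a_{n+2} at x^n;
5 y'(x) has coefficient 5 (n+1) a_{n+1} at x^n;
-5 y(x) has coefficient -5 a_n at x^n.
Matching x^n: (n+2)(n+1) a_{n+2} + 5 (n+1) a_{n+1} - 5 a_n = 0.
Thus a_{n+2} = [-5 (n+1) a_{n+1} + 5 a_n] / ((n+1)(n+2)).

Check with a_0 = 3, a_1 = 0 (apply the recurrence for n = 0, 1, 2, 3): a_0 = 3, a_1 = 0, a_2 = 15/2, a_3 = -25/2, a_4 = 75/4, a_5 = -175/8.

a_(n+2) = [-5 (n+1) a_(n+1) + 5 a_n] / ((n+1)(n+2)); check: a_0 = 3, a_1 = 0, a_2 = 15/2, a_3 = -25/2, a_4 = 75/4, a_5 = -175/8


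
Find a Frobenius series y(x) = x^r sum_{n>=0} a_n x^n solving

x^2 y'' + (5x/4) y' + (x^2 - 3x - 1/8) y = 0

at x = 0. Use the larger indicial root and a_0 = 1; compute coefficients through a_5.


Write in Frobenius form y'' + (p(x)/x) y' + (q(x)/x^2) y = 0:
  p(x) = 5/4,  q(x) = x^2 - 3x - 1/8.
Indicial equation: r(r-1) + (5/4) r + (-1/8) = 0 -> roots r_1 = 1/4, r_2 = -1/2.
Take r = r_1 = 1/4. Let y(x) = x^r sum_{n>=0} a_n x^n with a_0 = 1.
Substitute y = x^r sum a_n x^n and match x^{r+n}. The recurrence is
  D(n) a_n - 3 a_{n-1} + 1 a_{n-2} = 0,  where D(n) = (r+n)(r+n-1) + (5/4)(r+n) + (-1/8).
  a_n = [3 a_{n-1} - 1 a_{n-2}] / D(n).
Since the indicial polynomial factors as (r - r_1)(r - r_2), D(n) = (r_1 + n - r_1)(r_1 + n - r_2) = n(n + 3/4).
Evaluating step by step (a_0 = 1):
  n = 1: D(1) = 1(1 + 3/4) = 7/4; numerator = 3(1) = 3; a_1 = (3)/(7/4) = 12/7
  n = 2: D(2) = 2(2 + 3/4) = 11/2; numerator = 3(12/7) - 1(1) = 29/7; a_2 = (29/7)/(11/2) = 58/77
  n = 3: D(3) = 3(3 + 3/4) = 45/4; numerator = 3(58/77) - 1(12/7) = 6/11; a_3 = (6/11)/(45/4) = 8/165
  n = 4: D(4) = 4(4 + 3/4) = 19; numerator = 3(8/165) - 1(58/77) = -234/385; a_4 = (-234/385)/(19) = -234/7315
  n = 5: D(5) = 5(5 + 3/4) = 115/4; numerator = 3(-234/7315) - 1(8/165) = -634/4389; a_5 = (-634/4389)/(115/4) = -2536/504735

r = 1/4; a_0 = 1; a_1 = 12/7; a_2 = 58/77; a_3 = 8/165; a_4 = -234/7315; a_5 = -2536/504735


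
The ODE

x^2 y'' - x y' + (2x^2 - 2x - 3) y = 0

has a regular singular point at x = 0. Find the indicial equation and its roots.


Divide by x^2 to reach normal form y'' + P_1(x) y' + P_2(x) y = 0 with P_1(x) = -1/x and P_2(x) = 2 - 2/x - 3/x^2.
x = 0 is a singular point because the y'-coefficient -1/x has a pole at x = 0 and the y-coefficient 2 - 2/x - 3/x^2 has a pole at x = 0.
It is a regular singular point because x P_1(x) = p(x) = -1 and x^2 P_2(x) = q(x) = 2x^2 - 2x - 3 are polynomials, hence analytic at x = 0.
p(0) = -1,  q(0) = -3.
Indicial equation: r(r-1) + p(0) r + q(0) = 0, i.e. r^2 + (p(0) - 1) r + q(0) = 0, i.e. r^2 - 2 r - 3 = 0.
Discriminant: (-2)^2 - 4(-3) = 16, so r = (2 ± 4)/2.
Solving: r_1 = 3, r_2 = -1.

indicial: r^2 - 2 r - 3 = 0; roots r_1 = 3, r_2 = -1


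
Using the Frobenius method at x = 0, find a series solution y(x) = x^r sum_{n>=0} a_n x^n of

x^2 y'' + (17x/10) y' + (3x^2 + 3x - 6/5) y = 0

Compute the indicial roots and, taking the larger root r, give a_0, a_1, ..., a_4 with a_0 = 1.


Write in Frobenius form y'' + (p(x)/x) y' + (q(x)/x^2) y = 0:
  p(x) = 17/10,  q(x) = 3x^2 + 3x - 6/5.
Indicial equation: r(r-1) + (17/10) r + (-6/5) = 0 -> roots r_1 = 4/5, r_2 = -3/2.
Take r = r_1 = 4/5. Let y(x) = x^r sum_{n>=0} a_n x^n with a_0 = 1.
Substitute y = x^r sum a_n x^n and match x^{r+n}. The recurrence is
  D(n) a_n + 3 a_{n-1} + 3 a_{n-2} = 0,  where D(n) = (r+n)(r+n-1) + (17/10)(r+n) + (-6/5).
  a_n = [-3 a_{n-1} - 3 a_{n-2}] / D(n).
Since the indicial polynomial factors as (r - r_1)(r - r_2), D(n) = (r_1 + n - r_1)(r_1 + n - r_2) = n(n + 23/10).
Evaluating step by step (a_0 = 1):
  n = 1: D(1) = 1(1 + 23/10) = 33/10; numerator = -3(1) = -3; a_1 = (-3)/(33/10) = -10/11
  n = 2: D(2) = 2(2 + 23/10) = 43/5; numerator = -3(-10/11) - 3(1) = -3/11; a_2 = (-3/11)/(43/5) = -15/473
  n = 3: D(3) = 3(3 + 23/10) = 159/10; numerator = -3(-15/473) - 3(-10/11) = 1335/473; a_3 = (1335/473)/(159/10) = 4450/25069
  n = 4: D(4) = 4(4 + 23/10) = 126/5; numerator = -3(4450/25069) - 3(-15/473) = -255/583; a_4 = (-255/583)/(126/5) = -425/24486

r = 4/5; a_0 = 1; a_1 = -10/11; a_2 = -15/473; a_3 = 4450/25069; a_4 = -425/24486
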